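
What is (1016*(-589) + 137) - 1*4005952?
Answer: -4604239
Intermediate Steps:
(1016*(-589) + 137) - 1*4005952 = (-598424 + 137) - 4005952 = -598287 - 4005952 = -4604239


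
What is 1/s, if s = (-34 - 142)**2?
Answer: 1/30976 ≈ 3.2283e-5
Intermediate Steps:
s = 30976 (s = (-176)**2 = 30976)
1/s = 1/30976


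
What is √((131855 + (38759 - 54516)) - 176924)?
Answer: I*√60826 ≈ 246.63*I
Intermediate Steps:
√((131855 + (38759 - 54516)) - 176924) = √((131855 - 15757) - 176924) = √(116098 - 176924) = √(-60826) = I*√60826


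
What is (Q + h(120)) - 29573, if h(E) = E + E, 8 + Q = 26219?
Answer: -3122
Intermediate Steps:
Q = 26211 (Q = -8 + 26219 = 26211)
h(E) = 2*E
(Q + h(120)) - 29573 = (26211 + 2*120) - 29573 = (26211 + 240) - 29573 = 26451 - 29573 = -3122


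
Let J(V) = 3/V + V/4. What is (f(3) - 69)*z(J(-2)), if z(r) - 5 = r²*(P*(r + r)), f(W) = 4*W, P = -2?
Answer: -2109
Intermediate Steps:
J(V) = 3/V + V/4 (J(V) = 3/V + V*(¼) = 3/V + V/4)
z(r) = 5 - 4*r³ (z(r) = 5 + r²*(-2*(r + r)) = 5 + r²*(-4*r) = 5 - 4*r³)
(f(3) - 69)*z(J(-2)) = (4*3 - 69)*(5 - 4*(3/(-2) + (¼)*(-2))³) = (12 - 69)*(5 - 4*(3*(-½) - ½)³) = -57*(5 - 4*(-3/2 - ½)³) = -57*(5 - 4*(-2)³) = -57*(5 - 4*(-8)) = -57*(5 + 32) = -57*37 = -2109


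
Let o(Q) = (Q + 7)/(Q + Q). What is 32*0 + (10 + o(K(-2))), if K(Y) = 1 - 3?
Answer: 35/4 ≈ 8.7500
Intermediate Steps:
K(Y) = -2
o(Q) = (7 + Q)/(2*Q) (o(Q) = (7 + Q)/((2*Q)) = (7 + Q)*(1/(2*Q)) = (7 + Q)/(2*Q))
32*0 + (10 + o(K(-2))) = 32*0 + (10 + (1/2)*(7 - 2)/(-2)) = 0 + (10 + (1/2)*(-1/2)*5) = 0 + (10 - 5/4) = 0 + 35/4 = 35/4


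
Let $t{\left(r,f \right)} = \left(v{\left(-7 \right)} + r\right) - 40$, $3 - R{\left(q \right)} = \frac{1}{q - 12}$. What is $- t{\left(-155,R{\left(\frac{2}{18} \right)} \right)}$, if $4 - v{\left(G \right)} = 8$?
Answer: $199$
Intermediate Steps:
$v{\left(G \right)} = -4$ ($v{\left(G \right)} = 4 - 8 = -4$)
$R{\left(q \right)} = 3 - \frac{1}{-12 + q}$ ($R{\left(q \right)} = 3 - \frac{1}{q - 12} = 3 - \frac{1}{-12 + q}$)
$t{\left(r,f \right)} = -44 + r$ ($t{\left(r,f \right)} = \left(-4 + r\right) - 40 = -44 + r$)
$- t{\left(-155,R{\left(\frac{2}{18} \right)} \right)} = - (-44 - 155) = \left(-1\right) \left(-199\right) = 199$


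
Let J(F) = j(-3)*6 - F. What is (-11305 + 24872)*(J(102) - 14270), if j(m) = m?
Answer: -195229130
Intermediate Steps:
J(F) = -18 - F (J(F) = -3*6 - F = -18 - F)
(-11305 + 24872)*(J(102) - 14270) = (-11305 + 24872)*((-18 - 1*102) - 14270) = 13567*((-18 - 102) - 14270) = 13567*(-120 - 14270) = 13567*(-14390) = -195229130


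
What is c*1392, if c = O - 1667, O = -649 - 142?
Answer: -3421536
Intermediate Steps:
O = -791
c = -2458 (c = -791 - 1667 = -2458)
c*1392 = -2458*1392 = -3421536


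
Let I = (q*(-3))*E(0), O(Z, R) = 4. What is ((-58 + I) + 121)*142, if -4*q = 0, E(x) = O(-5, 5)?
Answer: 8946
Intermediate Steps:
E(x) = 4
q = 0 (q = -¼*0 = 0)
I = 0 (I = (0*(-3))*4 = 0*4 = 0)
((-58 + I) + 121)*142 = ((-58 + 0) + 121)*142 = (-58 + 121)*142 = 63*142 = 8946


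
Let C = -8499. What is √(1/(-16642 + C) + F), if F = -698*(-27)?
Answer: √11911988952185/25141 ≈ 137.28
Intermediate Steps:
F = 18846
√(1/(-16642 + C) + F) = √(1/(-16642 - 8499) + 18846) = √(1/(-25141) + 18846) = √(-1/25141 + 18846) = √(473807285/25141) = √11911988952185/25141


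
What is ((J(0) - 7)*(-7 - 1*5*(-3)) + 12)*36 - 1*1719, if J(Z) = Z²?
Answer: -3303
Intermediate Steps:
((J(0) - 7)*(-7 - 1*5*(-3)) + 12)*36 - 1*1719 = ((0² - 7)*(-7 - 1*5*(-3)) + 12)*36 - 1*1719 = ((0 - 7)*(-7 - 5*(-3)) + 12)*36 - 1719 = (-7*(-7 + 15) + 12)*36 - 1719 = (-7*8 + 12)*36 - 1719 = (-56 + 12)*36 - 1719 = -44*36 - 1719 = -1584 - 1719 = -3303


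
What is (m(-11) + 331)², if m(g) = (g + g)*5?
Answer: 48841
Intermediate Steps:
m(g) = 10*g (m(g) = (2*g)*5 = 10*g)
(m(-11) + 331)² = (10*(-11) + 331)² = (-110 + 331)² = 221² = 48841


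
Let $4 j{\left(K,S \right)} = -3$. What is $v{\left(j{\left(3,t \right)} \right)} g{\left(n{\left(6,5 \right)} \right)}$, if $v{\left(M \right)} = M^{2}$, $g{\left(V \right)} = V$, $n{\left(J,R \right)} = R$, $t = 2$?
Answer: $\frac{45}{16} \approx 2.8125$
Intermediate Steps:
$j{\left(K,S \right)} = - \frac{3}{4}$ ($j{\left(K,S \right)} = \frac{1}{4} \left(-3\right) = - \frac{3}{4}$)
$v{\left(j{\left(3,t \right)} \right)} g{\left(n{\left(6,5 \right)} \right)} = \left(- \frac{3}{4}\right)^{2} \cdot 5 = \frac{9}{16} \cdot 5 = \frac{45}{16}$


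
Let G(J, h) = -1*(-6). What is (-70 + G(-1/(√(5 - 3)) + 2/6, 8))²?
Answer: 4096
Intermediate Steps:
G(J, h) = 6
(-70 + G(-1/(√(5 - 3)) + 2/6, 8))² = (-70 + 6)² = (-64)² = 4096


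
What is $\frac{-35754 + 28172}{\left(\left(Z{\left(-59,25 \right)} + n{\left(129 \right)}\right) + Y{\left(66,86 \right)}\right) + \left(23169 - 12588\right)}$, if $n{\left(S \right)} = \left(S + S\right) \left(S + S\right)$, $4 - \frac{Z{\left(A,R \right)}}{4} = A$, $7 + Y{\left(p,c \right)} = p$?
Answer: $- \frac{3791}{38728} \approx -0.097888$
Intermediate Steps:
$Y{\left(p,c \right)} = -7 + p$
$Z{\left(A,R \right)} = 16 - 4 A$
$n{\left(S \right)} = 4 S^{2}$ ($n{\left(S \right)} = 2 S 2 S = 4 S^{2}$)
$\frac{-35754 + 28172}{\left(\left(Z{\left(-59,25 \right)} + n{\left(129 \right)}\right) + Y{\left(66,86 \right)}\right) + \left(23169 - 12588\right)} = \frac{-35754 + 28172}{\left(\left(\left(16 - -236\right) + 4 \cdot 129^{2}\right) + \left(-7 + 66\right)\right) + \left(23169 - 12588\right)} = - \frac{7582}{\left(\left(\left(16 + 236\right) + 4 \cdot 16641\right) + 59\right) + 10581} = - \frac{7582}{\left(\left(252 + 66564\right) + 59\right) + 10581} = - \frac{7582}{\left(66816 + 59\right) + 10581} = - \frac{7582}{66875 + 10581} = - \frac{7582}{77456} = \left(-7582\right) \frac{1}{77456} = - \frac{3791}{38728}$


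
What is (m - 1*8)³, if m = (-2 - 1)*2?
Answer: -2744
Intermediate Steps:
m = -6 (m = -3*2 = -6)
(m - 1*8)³ = (-6 - 1*8)³ = (-6 - 8)³ = (-14)³ = -2744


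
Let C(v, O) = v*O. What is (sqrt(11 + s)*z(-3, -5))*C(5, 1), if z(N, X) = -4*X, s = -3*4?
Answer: 100*I ≈ 100.0*I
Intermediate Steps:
s = -12
C(v, O) = O*v
(sqrt(11 + s)*z(-3, -5))*C(5, 1) = (sqrt(11 - 12)*(-4*(-5)))*(1*5) = (sqrt(-1)*20)*5 = (I*20)*5 = (20*I)*5 = 100*I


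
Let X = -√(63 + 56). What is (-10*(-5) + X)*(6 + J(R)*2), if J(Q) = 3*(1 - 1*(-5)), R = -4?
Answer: 2100 - 42*√119 ≈ 1641.8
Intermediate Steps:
J(Q) = 18 (J(Q) = 3*(1 + 5) = 3*6 = 18)
X = -√119 ≈ -10.909
(-10*(-5) + X)*(6 + J(R)*2) = (-10*(-5) - √119)*(6 + 18*2) = (50 - √119)*(6 + 36) = (50 - √119)*42 = 2100 - 42*√119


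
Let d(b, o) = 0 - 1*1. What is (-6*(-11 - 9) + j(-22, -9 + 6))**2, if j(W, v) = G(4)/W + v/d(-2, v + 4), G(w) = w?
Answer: 1825201/121 ≈ 15084.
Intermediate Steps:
d(b, o) = -1 (d(b, o) = 0 - 1 = -1)
j(W, v) = -v + 4/W (j(W, v) = 4/W + v/(-1) = 4/W + v*(-1) = 4/W - v = -v + 4/W)
(-6*(-11 - 9) + j(-22, -9 + 6))**2 = (-6*(-11 - 9) + (-(-9 + 6) + 4/(-22)))**2 = (-6*(-20) + (-1*(-3) + 4*(-1/22)))**2 = (120 + (3 - 2/11))**2 = (120 + 31/11)**2 = (1351/11)**2 = 1825201/121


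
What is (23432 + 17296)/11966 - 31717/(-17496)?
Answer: 546051355/104678568 ≈ 5.2165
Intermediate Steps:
(23432 + 17296)/11966 - 31717/(-17496) = 40728*(1/11966) - 31717*(-1/17496) = 20364/5983 + 31717/17496 = 546051355/104678568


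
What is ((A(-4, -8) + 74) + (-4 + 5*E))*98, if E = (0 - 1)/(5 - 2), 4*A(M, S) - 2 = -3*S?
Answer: 22001/3 ≈ 7333.7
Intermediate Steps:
A(M, S) = ½ - 3*S/4 (A(M, S) = ½ + (-3*S)/4 = ½ - 3*S/4)
E = -⅓ (E = -1/3 = -1*⅓ = -⅓ ≈ -0.33333)
((A(-4, -8) + 74) + (-4 + 5*E))*98 = (((½ - ¾*(-8)) + 74) + (-4 + 5*(-⅓)))*98 = (((½ + 6) + 74) + (-4 - 5/3))*98 = ((13/2 + 74) - 17/3)*98 = (161/2 - 17/3)*98 = (449/6)*98 = 22001/3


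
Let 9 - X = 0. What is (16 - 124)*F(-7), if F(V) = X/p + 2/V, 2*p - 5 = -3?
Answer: -6588/7 ≈ -941.14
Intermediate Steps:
X = 9 (X = 9 - 1*0 = 9 + 0 = 9)
p = 1 (p = 5/2 + (½)*(-3) = 5/2 - 3/2 = 1)
F(V) = 9 + 2/V (F(V) = 9/1 + 2/V = 9*1 + 2/V = 9 + 2/V)
(16 - 124)*F(-7) = (16 - 124)*(9 + 2/(-7)) = -108*(9 + 2*(-⅐)) = -108*(9 - 2/7) = -108*61/7 = -6588/7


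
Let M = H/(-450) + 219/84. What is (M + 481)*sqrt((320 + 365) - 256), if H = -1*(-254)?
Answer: 3043169*sqrt(429)/6300 ≈ 10005.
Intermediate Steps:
H = 254
M = 12869/6300 (M = 254/(-450) + 219/84 = 254*(-1/450) + 219*(1/84) = -127/225 + 73/28 = 12869/6300 ≈ 2.0427)
(M + 481)*sqrt((320 + 365) - 256) = (12869/6300 + 481)*sqrt((320 + 365) - 256) = 3043169*sqrt(685 - 256)/6300 = 3043169*sqrt(429)/6300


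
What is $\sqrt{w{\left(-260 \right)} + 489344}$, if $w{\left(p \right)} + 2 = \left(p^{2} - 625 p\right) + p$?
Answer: $\sqrt{719182} \approx 848.05$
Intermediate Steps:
$w{\left(p \right)} = -2 + p^{2} - 624 p$ ($w{\left(p \right)} = -2 + \left(\left(p^{2} - 625 p\right) + p\right) = -2 + \left(p^{2} - 624 p\right) = -2 + p^{2} - 624 p$)
$\sqrt{w{\left(-260 \right)} + 489344} = \sqrt{\left(-2 + \left(-260\right)^{2} - -162240\right) + 489344} = \sqrt{\left(-2 + 67600 + 162240\right) + 489344} = \sqrt{229838 + 489344} = \sqrt{719182}$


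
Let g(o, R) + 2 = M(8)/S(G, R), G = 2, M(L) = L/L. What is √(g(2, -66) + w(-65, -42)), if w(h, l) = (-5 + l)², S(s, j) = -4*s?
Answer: √35310/4 ≈ 46.977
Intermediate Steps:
M(L) = 1
g(o, R) = -17/8 (g(o, R) = -2 + 1/(-4*2) = -2 + 1/(-8) = -2 + 1*(-⅛) = -2 - ⅛ = -17/8)
√(g(2, -66) + w(-65, -42)) = √(-17/8 + (-5 - 42)²) = √(-17/8 + (-47)²) = √(-17/8 + 2209) = √(17655/8) = √35310/4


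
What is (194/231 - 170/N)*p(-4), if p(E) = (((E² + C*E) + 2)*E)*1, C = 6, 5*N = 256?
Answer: -73343/1232 ≈ -59.532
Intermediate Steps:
N = 256/5 (N = (⅕)*256 = 256/5 ≈ 51.200)
p(E) = E*(2 + E² + 6*E) (p(E) = (((E² + 6*E) + 2)*E)*1 = ((2 + E² + 6*E)*E)*1 = (E*(2 + E² + 6*E))*1 = E*(2 + E² + 6*E))
(194/231 - 170/N)*p(-4) = (194/231 - 170/256/5)*(-4*(2 + (-4)² + 6*(-4))) = (194*(1/231) - 170*5/256)*(-4*(2 + 16 - 24)) = (194/231 - 425/128)*(-4*(-6)) = -73343/29568*24 = -73343/1232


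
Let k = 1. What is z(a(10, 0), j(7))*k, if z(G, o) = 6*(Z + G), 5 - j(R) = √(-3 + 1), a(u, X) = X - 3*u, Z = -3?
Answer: -198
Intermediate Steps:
j(R) = 5 - I*√2 (j(R) = 5 - √(-3 + 1) = 5 - √(-2) = 5 - I*√2)
z(G, o) = -18 + 6*G (z(G, o) = 6*(-3 + G) = -18 + 6*G)
z(a(10, 0), j(7))*k = (-18 + 6*(0 - 3*10))*1 = (-18 + 6*(0 - 30))*1 = (-18 + 6*(-30))*1 = (-18 - 180)*1 = -198*1 = -198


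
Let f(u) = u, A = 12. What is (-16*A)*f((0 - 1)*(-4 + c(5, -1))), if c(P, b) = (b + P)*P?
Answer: 3072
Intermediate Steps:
c(P, b) = P*(P + b) (c(P, b) = (P + b)*P = P*(P + b))
(-16*A)*f((0 - 1)*(-4 + c(5, -1))) = (-16*12)*((0 - 1)*(-4 + 5*(5 - 1))) = -(-192)*(-4 + 5*4) = -(-192)*(-4 + 20) = -(-192)*16 = -192*(-16) = 3072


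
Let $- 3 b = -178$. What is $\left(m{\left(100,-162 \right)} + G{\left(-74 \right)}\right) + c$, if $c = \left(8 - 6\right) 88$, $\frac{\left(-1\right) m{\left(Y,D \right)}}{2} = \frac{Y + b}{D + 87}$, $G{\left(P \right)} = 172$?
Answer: $\frac{79256}{225} \approx 352.25$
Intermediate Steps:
$b = \frac{178}{3}$ ($b = \left(- \frac{1}{3}\right) \left(-178\right) = \frac{178}{3} \approx 59.333$)
$m{\left(Y,D \right)} = - \frac{2 \left(\frac{178}{3} + Y\right)}{87 + D}$ ($m{\left(Y,D \right)} = - 2 \frac{Y + \frac{178}{3}}{D + 87} = - 2 \frac{\frac{178}{3} + Y}{87 + D} = - \frac{2 \left(\frac{178}{3} + Y\right)}{87 + D}$)
$c = 176$ ($c = 2 \cdot 88 = 176$)
$\left(m{\left(100,-162 \right)} + G{\left(-74 \right)}\right) + c = \left(\frac{2 \left(-178 - 300\right)}{3 \left(87 - 162\right)} + 172\right) + 176 = \left(\frac{2 \left(-178 - 300\right)}{3 \left(-75\right)} + 172\right) + 176 = \left(\frac{2}{3} \left(- \frac{1}{75}\right) \left(-478\right) + 172\right) + 176 = \left(\frac{956}{225} + 172\right) + 176 = \frac{39656}{225} + 176 = \frac{79256}{225}$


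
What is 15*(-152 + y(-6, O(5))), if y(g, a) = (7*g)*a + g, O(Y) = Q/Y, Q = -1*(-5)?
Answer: -3000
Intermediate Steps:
Q = 5
O(Y) = 5/Y
y(g, a) = g + 7*a*g (y(g, a) = 7*a*g + g = g + 7*a*g)
15*(-152 + y(-6, O(5))) = 15*(-152 - 6*(1 + 7*(5/5))) = 15*(-152 - 6*(1 + 7*(5*(⅕)))) = 15*(-152 - 6*(1 + 7*1)) = 15*(-152 - 6*(1 + 7)) = 15*(-152 - 6*8) = 15*(-152 - 48) = 15*(-200) = -3000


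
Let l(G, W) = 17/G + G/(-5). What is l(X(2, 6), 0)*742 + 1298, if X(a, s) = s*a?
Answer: 17051/30 ≈ 568.37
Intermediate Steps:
X(a, s) = a*s
l(G, W) = 17/G - G/5 (l(G, W) = 17/G + G*(-1/5) = 17/G - G/5)
l(X(2, 6), 0)*742 + 1298 = (17/((2*6)) - 2*6/5)*742 + 1298 = (17/12 - 1/5*12)*742 + 1298 = (17*(1/12) - 12/5)*742 + 1298 = (17/12 - 12/5)*742 + 1298 = -59/60*742 + 1298 = -21889/30 + 1298 = 17051/30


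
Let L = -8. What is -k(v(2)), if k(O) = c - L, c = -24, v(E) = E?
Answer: 16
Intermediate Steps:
k(O) = -16 (k(O) = -24 - 1*(-8) = -24 + 8 = -16)
-k(v(2)) = -1*(-16) = 16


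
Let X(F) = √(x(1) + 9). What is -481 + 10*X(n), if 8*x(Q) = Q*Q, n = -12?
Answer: -481 + 5*√146/2 ≈ -450.79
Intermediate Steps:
x(Q) = Q²/8 (x(Q) = (Q*Q)/8 = Q²/8)
X(F) = √146/4 (X(F) = √((⅛)*1² + 9) = √((⅛)*1 + 9) = √(⅛ + 9) = √(73/8) = √146/4)
-481 + 10*X(n) = -481 + 10*(√146/4) = -481 + 5*√146/2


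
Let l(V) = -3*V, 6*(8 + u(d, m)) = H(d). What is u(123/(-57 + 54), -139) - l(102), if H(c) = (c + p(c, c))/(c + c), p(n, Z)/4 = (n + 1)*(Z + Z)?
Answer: 3257/12 ≈ 271.42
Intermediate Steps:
p(n, Z) = 8*Z*(1 + n) (p(n, Z) = 4*((n + 1)*(Z + Z)) = 4*((1 + n)*(2*Z)) = 4*(2*Z*(1 + n)) = 8*Z*(1 + n))
H(c) = (c + 8*c*(1 + c))/(2*c) (H(c) = (c + 8*c*(1 + c))/(c + c) = (c + 8*c*(1 + c))/((2*c)) = (c + 8*c*(1 + c))*(1/(2*c)) = (c + 8*c*(1 + c))/(2*c))
u(d, m) = -29/4 + 2*d/3 (u(d, m) = -8 + (9/2 + 4*d)/6 = -8 + (3/4 + 2*d/3) = -29/4 + 2*d/3)
u(123/(-57 + 54), -139) - l(102) = (-29/4 + 2*(123/(-57 + 54))/3) - (-3)*102 = (-29/4 + 2*(123/(-3))/3) - 1*(-306) = (-29/4 + 2*(123*(-1/3))/3) + 306 = (-29/4 + (2/3)*(-41)) + 306 = (-29/4 - 82/3) + 306 = -415/12 + 306 = 3257/12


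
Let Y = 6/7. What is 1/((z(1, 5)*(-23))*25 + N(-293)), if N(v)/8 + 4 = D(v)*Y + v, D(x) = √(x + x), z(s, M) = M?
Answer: -257299/1352427193 - 336*I*√586/1352427193 ≈ -0.00019025 - 6.0141e-6*I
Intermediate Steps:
D(x) = √2*√x (D(x) = √(2*x) = √2*√x)
Y = 6/7 (Y = 6*(⅐) = 6/7 ≈ 0.85714)
N(v) = -32 + 8*v + 48*√2*√v/7 (N(v) = -32 + 8*((√2*√v)*(6/7) + v) = -32 + 8*(6*√2*√v/7 + v) = -32 + 8*(v + 6*√2*√v/7) = -32 + (8*v + 48*√2*√v/7) = -32 + 8*v + 48*√2*√v/7)
1/((z(1, 5)*(-23))*25 + N(-293)) = 1/((5*(-23))*25 + (-32 + 8*(-293) + 48*√2*√(-293)/7)) = 1/(-115*25 + (-32 - 2344 + 48*√2*(I*√293)/7)) = 1/(-2875 + (-32 - 2344 + 48*I*√586/7)) = 1/(-2875 + (-2376 + 48*I*√586/7)) = 1/(-5251 + 48*I*√586/7)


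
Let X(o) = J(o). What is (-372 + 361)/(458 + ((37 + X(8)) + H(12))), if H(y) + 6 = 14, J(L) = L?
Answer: -11/511 ≈ -0.021526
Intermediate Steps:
H(y) = 8 (H(y) = -6 + 14 = 8)
X(o) = o
(-372 + 361)/(458 + ((37 + X(8)) + H(12))) = (-372 + 361)/(458 + ((37 + 8) + 8)) = -11/(458 + (45 + 8)) = -11/(458 + 53) = -11/511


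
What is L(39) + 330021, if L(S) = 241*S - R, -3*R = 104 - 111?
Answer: 1018253/3 ≈ 3.3942e+5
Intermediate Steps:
R = 7/3 (R = -(104 - 111)/3 = -1/3*(-7) = 7/3 ≈ 2.3333)
L(S) = -7/3 + 241*S (L(S) = 241*S - 1*7/3 = 241*S - 7/3 = -7/3 + 241*S)
L(39) + 330021 = (-7/3 + 241*39) + 330021 = (-7/3 + 9399) + 330021 = 28190/3 + 330021 = 1018253/3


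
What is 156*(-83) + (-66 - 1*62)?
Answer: -13076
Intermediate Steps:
156*(-83) + (-66 - 1*62) = -12948 + (-66 - 62) = -12948 - 128 = -13076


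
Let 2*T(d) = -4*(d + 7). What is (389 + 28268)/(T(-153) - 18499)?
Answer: -28657/18207 ≈ -1.5740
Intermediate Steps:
T(d) = -14 - 2*d (T(d) = (-4*(d + 7))/2 = (-4*(7 + d))/2 = (-28 - 4*d)/2 = -14 - 2*d)
(389 + 28268)/(T(-153) - 18499) = (389 + 28268)/((-14 - 2*(-153)) - 18499) = 28657/((-14 + 306) - 18499) = 28657/(292 - 18499) = 28657/(-18207) = 28657*(-1/18207) = -28657/18207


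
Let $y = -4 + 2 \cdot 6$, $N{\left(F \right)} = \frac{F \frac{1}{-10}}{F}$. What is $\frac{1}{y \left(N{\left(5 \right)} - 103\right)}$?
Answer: $- \frac{5}{4124} \approx -0.0012124$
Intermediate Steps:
$N{\left(F \right)} = - \frac{1}{10}$ ($N{\left(F \right)} = \frac{F \left(- \frac{1}{10}\right)}{F} = \frac{\left(- \frac{1}{10}\right) F}{F} = - \frac{1}{10}$)
$y = 8$ ($y = -4 + 12 = 8$)
$\frac{1}{y \left(N{\left(5 \right)} - 103\right)} = \frac{1}{8 \left(- \frac{1}{10} - 103\right)} = \frac{1}{8 \left(- \frac{1031}{10}\right)} = \frac{1}{- \frac{4124}{5}} = - \frac{5}{4124}$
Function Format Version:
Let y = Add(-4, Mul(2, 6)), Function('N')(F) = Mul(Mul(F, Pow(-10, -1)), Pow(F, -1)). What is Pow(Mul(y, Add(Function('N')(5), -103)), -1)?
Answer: Rational(-5, 4124) ≈ -0.0012124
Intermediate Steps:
Function('N')(F) = Rational(-1, 10) (Function('N')(F) = Mul(Mul(F, Rational(-1, 10)), Pow(F, -1)) = Mul(Mul(Rational(-1, 10), F), Pow(F, -1)) = Rational(-1, 10))
y = 8 (y = Add(-4, 12) = 8)
Pow(Mul(y, Add(Function('N')(5), -103)), -1) = Pow(Mul(8, Add(Rational(-1, 10), -103)), -1) = Pow(Mul(8, Rational(-1031, 10)), -1) = Pow(Rational(-4124, 5), -1) = Rational(-5, 4124)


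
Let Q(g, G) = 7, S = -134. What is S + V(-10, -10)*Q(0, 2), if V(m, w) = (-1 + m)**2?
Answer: 713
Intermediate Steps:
S + V(-10, -10)*Q(0, 2) = -134 + (-1 - 10)**2*7 = -134 + (-11)**2*7 = -134 + 121*7 = -134 + 847 = 713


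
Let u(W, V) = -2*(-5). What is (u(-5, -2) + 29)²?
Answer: 1521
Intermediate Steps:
u(W, V) = 10
(u(-5, -2) + 29)² = (10 + 29)² = 39² = 1521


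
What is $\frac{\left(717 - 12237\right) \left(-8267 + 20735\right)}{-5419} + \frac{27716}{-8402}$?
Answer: $\frac{603320246858}{22765219} \approx 26502.0$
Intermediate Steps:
$\frac{\left(717 - 12237\right) \left(-8267 + 20735\right)}{-5419} + \frac{27716}{-8402} = \left(-11520\right) 12468 \left(- \frac{1}{5419}\right) + 27716 \left(- \frac{1}{8402}\right) = \left(-143631360\right) \left(- \frac{1}{5419}\right) - \frac{13858}{4201} = \frac{143631360}{5419} - \frac{13858}{4201} = \frac{603320246858}{22765219}$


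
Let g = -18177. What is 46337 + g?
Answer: 28160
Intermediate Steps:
46337 + g = 46337 - 18177 = 28160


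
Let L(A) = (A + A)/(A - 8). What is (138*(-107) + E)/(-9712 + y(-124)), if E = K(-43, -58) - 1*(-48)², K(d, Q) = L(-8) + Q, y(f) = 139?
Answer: 5709/3191 ≈ 1.7891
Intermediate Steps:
L(A) = 2*A/(-8 + A) (L(A) = (2*A)/(-8 + A) = 2*A/(-8 + A))
K(d, Q) = 1 + Q (K(d, Q) = 2*(-8)/(-8 - 8) + Q = 2*(-8)/(-16) + Q = 2*(-8)*(-1/16) + Q = 1 + Q)
E = -2361 (E = (1 - 58) - 1*(-48)² = -57 - 1*2304 = -57 - 2304 = -2361)
(138*(-107) + E)/(-9712 + y(-124)) = (138*(-107) - 2361)/(-9712 + 139) = (-14766 - 2361)/(-9573) = -17127*(-1/9573) = 5709/3191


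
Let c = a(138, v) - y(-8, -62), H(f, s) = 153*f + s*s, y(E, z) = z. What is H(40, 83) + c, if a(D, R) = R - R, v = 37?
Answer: 13071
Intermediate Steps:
H(f, s) = s² + 153*f (H(f, s) = 153*f + s² = s² + 153*f)
a(D, R) = 0
c = 62 (c = 0 - 1*(-62) = 0 + 62 = 62)
H(40, 83) + c = (83² + 153*40) + 62 = (6889 + 6120) + 62 = 13009 + 62 = 13071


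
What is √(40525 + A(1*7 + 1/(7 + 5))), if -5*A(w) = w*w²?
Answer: 25*√335541/72 ≈ 201.13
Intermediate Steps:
A(w) = -w³/5 (A(w) = -w*w²/5 = -w³/5)
√(40525 + A(1*7 + 1/(7 + 5))) = √(40525 - (1*7 + 1/(7 + 5))³/5) = √(40525 - (7 + 1/12)³/5) = √(40525 - (85/12)³/5) = √(40525 - ⅕*614125/1728) = √(40525 - 122825/1728) = √(69904375/1728) = 25*√335541/72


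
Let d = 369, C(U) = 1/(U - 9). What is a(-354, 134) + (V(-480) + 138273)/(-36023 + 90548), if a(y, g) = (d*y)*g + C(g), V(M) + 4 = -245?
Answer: -1590665227733/90875 ≈ -1.7504e+7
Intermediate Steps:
C(U) = 1/(-9 + U)
V(M) = -249 (V(M) = -4 - 245 = -249)
a(y, g) = 1/(-9 + g) + 369*g*y (a(y, g) = (369*y)*g + 1/(-9 + g) = 369*g*y + 1/(-9 + g) = 1/(-9 + g) + 369*g*y)
a(-354, 134) + (V(-480) + 138273)/(-36023 + 90548) = (1 + 369*134*(-354)*(-9 + 134))/(-9 + 134) + (-249 + 138273)/(-36023 + 90548) = (1 + 369*134*(-354)*125)/125 + 138024/54525 = (1 - 2187985500)/125 + 138024*(1/54525) = (1/125)*(-2187985499) + 46008/18175 = -2187985499/125 + 46008/18175 = -1590665227733/90875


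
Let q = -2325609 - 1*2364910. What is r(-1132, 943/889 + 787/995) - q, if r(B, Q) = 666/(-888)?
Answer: 18762073/4 ≈ 4.6905e+6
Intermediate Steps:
r(B, Q) = -¾ (r(B, Q) = 666*(-1/888) = -¾)
q = -4690519 (q = -2325609 - 2364910 = -4690519)
r(-1132, 943/889 + 787/995) - q = -¾ - 1*(-4690519) = -¾ + 4690519 = 18762073/4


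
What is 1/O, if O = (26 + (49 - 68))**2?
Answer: 1/49 ≈ 0.020408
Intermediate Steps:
O = 49 (O = (26 - 19)**2 = 7**2 = 49)
1/O = 1/49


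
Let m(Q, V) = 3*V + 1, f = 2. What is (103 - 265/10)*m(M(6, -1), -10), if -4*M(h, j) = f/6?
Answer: -4437/2 ≈ -2218.5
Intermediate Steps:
M(h, j) = -1/12 (M(h, j) = -1/(2*6) = -1/4*1/3 = -1/12)
m(Q, V) = 1 + 3*V
(103 - 265/10)*m(M(6, -1), -10) = (103 - 265/10)*(1 + 3*(-10)) = (103 - 265*1/10)*(1 - 30) = (103 - 53/2)*(-29) = (153/2)*(-29) = -4437/2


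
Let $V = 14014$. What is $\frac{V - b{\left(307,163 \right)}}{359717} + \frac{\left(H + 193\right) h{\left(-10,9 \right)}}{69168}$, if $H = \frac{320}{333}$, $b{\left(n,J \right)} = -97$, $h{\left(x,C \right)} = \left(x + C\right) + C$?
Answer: $\frac{63860995411}{1035667689606} \approx 0.061662$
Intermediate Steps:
$h{\left(x,C \right)} = x + 2 C$ ($h{\left(x,C \right)} = \left(C + x\right) + C = x + 2 C$)
$H = \frac{320}{333}$ ($H = 320 \cdot \frac{1}{333} = \frac{320}{333} \approx 0.96096$)
$\frac{V - b{\left(307,163 \right)}}{359717} + \frac{\left(H + 193\right) h{\left(-10,9 \right)}}{69168} = \frac{14014 - -97}{359717} + \frac{\left(\frac{320}{333} + 193\right) \left(-10 + 2 \cdot 9\right)}{69168} = \left(14014 + 97\right) \frac{1}{359717} + \frac{64589 \left(-10 + 18\right)}{333} \cdot \frac{1}{69168} = 14111 \cdot \frac{1}{359717} + \frac{64589}{333} \cdot 8 \cdot \frac{1}{69168} = \frac{14111}{359717} + \frac{516712}{333} \cdot \frac{1}{69168} = \frac{14111}{359717} + \frac{64589}{2879118} = \frac{63860995411}{1035667689606}$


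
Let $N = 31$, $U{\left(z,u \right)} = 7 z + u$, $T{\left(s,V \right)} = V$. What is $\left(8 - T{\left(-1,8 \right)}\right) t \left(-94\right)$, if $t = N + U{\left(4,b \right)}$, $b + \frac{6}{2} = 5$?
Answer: $0$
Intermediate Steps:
$b = 2$ ($b = -3 + 5 = 2$)
$U{\left(z,u \right)} = u + 7 z$
$t = 61$ ($t = 31 + \left(2 + 7 \cdot 4\right) = 31 + \left(2 + 28\right) = 31 + 30 = 61$)
$\left(8 - T{\left(-1,8 \right)}\right) t \left(-94\right) = \left(8 - 8\right) 61 \left(-94\right) = 0 \cdot 61 \left(-94\right) = 0 \left(-94\right) = 0$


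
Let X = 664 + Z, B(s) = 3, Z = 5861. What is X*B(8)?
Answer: 19575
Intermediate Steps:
X = 6525 (X = 664 + 5861 = 6525)
X*B(8) = 6525*3 = 19575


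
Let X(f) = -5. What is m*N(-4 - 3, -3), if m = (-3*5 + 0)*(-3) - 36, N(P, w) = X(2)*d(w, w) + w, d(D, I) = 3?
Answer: -162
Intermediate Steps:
N(P, w) = -15 + w (N(P, w) = -5*3 + w = -15 + w)
m = 9 (m = (-15 + 0)*(-3) - 36 = -15*(-3) - 36 = 45 - 36 = 9)
m*N(-4 - 3, -3) = 9*(-15 - 3) = 9*(-18) = -162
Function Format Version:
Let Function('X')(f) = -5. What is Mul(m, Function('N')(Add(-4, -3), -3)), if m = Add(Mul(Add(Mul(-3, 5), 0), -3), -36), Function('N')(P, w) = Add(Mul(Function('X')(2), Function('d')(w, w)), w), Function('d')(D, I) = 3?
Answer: -162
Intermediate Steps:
Function('N')(P, w) = Add(-15, w) (Function('N')(P, w) = Add(Mul(-5, 3), w) = Add(-15, w))
m = 9 (m = Add(Mul(Add(-15, 0), -3), -36) = Add(Mul(-15, -3), -36) = Add(45, -36) = 9)
Mul(m, Function('N')(Add(-4, -3), -3)) = Mul(9, Add(-15, -3)) = Mul(9, -18) = -162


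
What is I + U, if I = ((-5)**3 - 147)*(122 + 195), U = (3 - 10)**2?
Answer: -86175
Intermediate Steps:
U = 49 (U = (-7)**2 = 49)
I = -86224 (I = (-125 - 147)*317 = -272*317 = -86224)
I + U = -86224 + 49 = -86175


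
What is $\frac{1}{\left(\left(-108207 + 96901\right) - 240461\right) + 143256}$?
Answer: $- \frac{1}{108511} \approx -9.2157 \cdot 10^{-6}$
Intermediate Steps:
$\frac{1}{\left(\left(-108207 + 96901\right) - 240461\right) + 143256} = \frac{1}{\left(-11306 - 240461\right) + 143256} = \frac{1}{-251767 + 143256} = \frac{1}{-108511} = - \frac{1}{108511}$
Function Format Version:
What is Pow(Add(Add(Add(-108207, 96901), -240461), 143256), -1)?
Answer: Rational(-1, 108511) ≈ -9.2157e-6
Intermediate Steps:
Pow(Add(Add(Add(-108207, 96901), -240461), 143256), -1) = Pow(Add(Add(-11306, -240461), 143256), -1) = Pow(Add(-251767, 143256), -1) = Pow(-108511, -1) = Rational(-1, 108511)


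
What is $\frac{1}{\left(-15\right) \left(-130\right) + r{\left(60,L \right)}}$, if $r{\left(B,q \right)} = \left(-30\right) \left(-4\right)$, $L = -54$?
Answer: $\frac{1}{2070} \approx 0.00048309$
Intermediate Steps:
$r{\left(B,q \right)} = 120$
$\frac{1}{\left(-15\right) \left(-130\right) + r{\left(60,L \right)}} = \frac{1}{\left(-15\right) \left(-130\right) + 120} = \frac{1}{1950 + 120} = \frac{1}{2070}$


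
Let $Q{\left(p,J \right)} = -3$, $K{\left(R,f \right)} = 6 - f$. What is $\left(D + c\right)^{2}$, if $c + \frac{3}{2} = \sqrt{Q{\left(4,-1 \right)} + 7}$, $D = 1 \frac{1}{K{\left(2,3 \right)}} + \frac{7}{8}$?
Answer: $\frac{1681}{576} \approx 2.9184$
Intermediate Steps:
$D = \frac{29}{24}$ ($D = 1 \frac{1}{6 - 3} + \frac{7}{8} = 1 \frac{1}{6 - 3} + 7 \cdot \frac{1}{8} = 1 \cdot \frac{1}{3} + \frac{7}{8} = \frac{1}{3} + \frac{7}{8} = \frac{29}{24} \approx 1.2083$)
$c = \frac{1}{2}$ ($c = - \frac{3}{2} + \sqrt{-3 + 7} = - \frac{3}{2} + \sqrt{4} = - \frac{3}{2} + 2 = \frac{1}{2} \approx 0.5$)
$\left(D + c\right)^{2} = \left(\frac{29}{24} + \frac{1}{2}\right)^{2} = \left(\frac{41}{24}\right)^{2} = \frac{1681}{576}$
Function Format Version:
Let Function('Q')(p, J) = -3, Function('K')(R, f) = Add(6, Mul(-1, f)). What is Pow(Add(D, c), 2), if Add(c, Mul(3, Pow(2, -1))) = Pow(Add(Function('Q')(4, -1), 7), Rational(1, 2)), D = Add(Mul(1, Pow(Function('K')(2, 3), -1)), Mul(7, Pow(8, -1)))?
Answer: Rational(1681, 576) ≈ 2.9184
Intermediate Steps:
D = Rational(29, 24) (D = Add(Mul(1, Pow(Add(6, Mul(-1, 3)), -1)), Mul(7, Pow(8, -1))) = Add(Mul(1, Pow(Add(6, -3), -1)), Mul(7, Rational(1, 8))) = Add(Mul(1, Pow(3, -1)), Rational(7, 8)) = Add(Mul(1, Rational(1, 3)), Rational(7, 8)) = Add(Rational(1, 3), Rational(7, 8)) = Rational(29, 24) ≈ 1.2083)
c = Rational(1, 2) (c = Add(Rational(-3, 2), Pow(Add(-3, 7), Rational(1, 2))) = Add(Rational(-3, 2), Pow(4, Rational(1, 2))) = Add(Rational(-3, 2), 2) = Rational(1, 2) ≈ 0.50000)
Pow(Add(D, c), 2) = Pow(Add(Rational(29, 24), Rational(1, 2)), 2) = Pow(Rational(41, 24), 2) = Rational(1681, 576)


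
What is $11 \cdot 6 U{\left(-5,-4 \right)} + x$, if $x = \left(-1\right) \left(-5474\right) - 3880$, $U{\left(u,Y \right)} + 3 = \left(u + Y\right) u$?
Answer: $4366$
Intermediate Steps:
$U{\left(u,Y \right)} = -3 + u \left(Y + u\right)$ ($U{\left(u,Y \right)} = -3 + \left(u + Y\right) u = -3 + \left(Y + u\right) u = -3 + u \left(Y + u\right)$)
$x = 1594$ ($x = 5474 - 3880 = 1594$)
$11 \cdot 6 U{\left(-5,-4 \right)} + x = 11 \cdot 6 \left(-3 + \left(-5\right)^{2} - -20\right) + 1594 = 66 \left(-3 + 25 + 20\right) + 1594 = 66 \cdot 42 + 1594 = 2772 + 1594 = 4366$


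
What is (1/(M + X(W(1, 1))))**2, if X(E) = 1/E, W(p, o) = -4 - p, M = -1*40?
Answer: 25/40401 ≈ 0.00061880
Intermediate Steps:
M = -40
(1/(M + X(W(1, 1))))**2 = (1/(-40 + 1/(-4 - 1*1)))**2 = (1/(-40 + 1/(-4 - 1)))**2 = (1/(-40 + 1/(-5)))**2 = (1/(-40 - 1/5))**2 = (1/(-201/5))**2 = (-5/201)**2 = 25/40401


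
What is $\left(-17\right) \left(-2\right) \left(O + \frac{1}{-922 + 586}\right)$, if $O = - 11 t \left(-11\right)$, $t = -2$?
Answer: $- \frac{1382321}{168} \approx -8228.1$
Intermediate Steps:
$O = -242$ ($O = \left(-11\right) \left(-2\right) \left(-11\right) = 22 \left(-11\right) = -242$)
$\left(-17\right) \left(-2\right) \left(O + \frac{1}{-922 + 586}\right) = \left(-17\right) \left(-2\right) \left(-242 + \frac{1}{-922 + 586}\right) = 34 \left(-242 + \frac{1}{-336}\right) = 34 \left(-242 - \frac{1}{336}\right) = 34 \left(- \frac{81313}{336}\right) = - \frac{1382321}{168}$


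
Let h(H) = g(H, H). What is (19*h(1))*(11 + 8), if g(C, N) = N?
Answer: 361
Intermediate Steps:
h(H) = H
(19*h(1))*(11 + 8) = (19*1)*(11 + 8) = 19*19 = 361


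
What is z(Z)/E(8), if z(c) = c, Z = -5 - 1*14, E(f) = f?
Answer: -19/8 ≈ -2.3750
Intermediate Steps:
Z = -19 (Z = -5 - 14 = -19)
z(Z)/E(8) = -19/8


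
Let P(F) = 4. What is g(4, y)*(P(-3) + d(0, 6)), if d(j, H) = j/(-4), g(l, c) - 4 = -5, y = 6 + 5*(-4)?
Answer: -4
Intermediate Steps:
y = -14 (y = 6 - 20 = -14)
g(l, c) = -1 (g(l, c) = 4 - 5 = -1)
d(j, H) = -j/4 (d(j, H) = j*(-1/4) = -j/4)
g(4, y)*(P(-3) + d(0, 6)) = -(4 - 1/4*0) = -(4 + 0) = -1*4 = -4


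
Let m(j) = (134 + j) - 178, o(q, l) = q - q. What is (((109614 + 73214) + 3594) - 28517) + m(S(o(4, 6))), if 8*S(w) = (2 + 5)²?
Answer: 1262937/8 ≈ 1.5787e+5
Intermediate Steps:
o(q, l) = 0
S(w) = 49/8 (S(w) = (2 + 5)²/8 = (⅛)*7² = (⅛)*49 = 49/8)
m(j) = -44 + j
(((109614 + 73214) + 3594) - 28517) + m(S(o(4, 6))) = (((109614 + 73214) + 3594) - 28517) + (-44 + 49/8) = ((182828 + 3594) - 28517) - 303/8 = (186422 - 28517) - 303/8 = 157905 - 303/8 = 1262937/8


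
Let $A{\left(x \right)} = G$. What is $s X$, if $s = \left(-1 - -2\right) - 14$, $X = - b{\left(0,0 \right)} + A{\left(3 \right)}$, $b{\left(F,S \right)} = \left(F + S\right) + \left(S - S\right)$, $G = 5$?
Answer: $-65$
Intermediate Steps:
$b{\left(F,S \right)} = F + S$ ($b{\left(F,S \right)} = \left(F + S\right) + 0 = F + S$)
$A{\left(x \right)} = 5$
$X = 5$ ($X = - (0 + 0) + 5 = \left(-1\right) 0 + 5 = 0 + 5 = 5$)
$s = -13$ ($s = \left(-1 + 2\right) - 14 = 1 - 14 = -13$)
$s X = \left(-13\right) 5 = -65$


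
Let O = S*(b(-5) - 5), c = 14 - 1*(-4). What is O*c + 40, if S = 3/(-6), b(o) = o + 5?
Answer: 85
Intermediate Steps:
b(o) = 5 + o
S = -½ (S = 3*(-⅙) = -½ ≈ -0.50000)
c = 18 (c = 14 + 4 = 18)
O = 5/2 (O = -((5 - 5) - 5)/2 = -(0 - 5)/2 = -½*(-5) = 5/2 ≈ 2.5000)
O*c + 40 = (5/2)*18 + 40 = 45 + 40 = 85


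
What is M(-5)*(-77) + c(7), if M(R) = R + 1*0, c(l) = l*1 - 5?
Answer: 387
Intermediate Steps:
c(l) = -5 + l (c(l) = l - 5 = -5 + l)
M(R) = R (M(R) = R + 0 = R)
M(-5)*(-77) + c(7) = -5*(-77) + (-5 + 7) = 385 + 2 = 387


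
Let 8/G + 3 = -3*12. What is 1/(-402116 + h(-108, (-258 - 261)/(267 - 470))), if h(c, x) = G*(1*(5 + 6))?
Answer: -39/15682612 ≈ -2.4868e-6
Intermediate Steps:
G = -8/39 (G = 8/(-3 - 3*12) = 8/(-3 - 36) = 8/(-39) = 8*(-1/39) = -8/39 ≈ -0.20513)
h(c, x) = -88/39 (h(c, x) = -8*(5 + 6)/39 = -8*11/39 = -8/39*11 = -88/39)
1/(-402116 + h(-108, (-258 - 261)/(267 - 470))) = 1/(-402116 - 88/39) = 1/(-15682612/39) = -39/15682612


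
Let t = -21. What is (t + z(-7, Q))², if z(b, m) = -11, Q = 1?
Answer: 1024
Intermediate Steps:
(t + z(-7, Q))² = (-21 - 11)² = (-32)² = 1024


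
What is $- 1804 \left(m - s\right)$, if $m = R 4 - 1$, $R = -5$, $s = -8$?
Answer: $23452$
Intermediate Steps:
$m = -21$ ($m = \left(-5\right) 4 - 1 = -20 - 1 = -21$)
$- 1804 \left(m - s\right) = - 1804 \left(-21 - -8\right) = - 1804 \left(-21 + 8\right) = \left(-1804\right) \left(-13\right) = 23452$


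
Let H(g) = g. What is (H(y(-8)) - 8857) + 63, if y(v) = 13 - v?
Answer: -8773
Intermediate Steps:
(H(y(-8)) - 8857) + 63 = ((13 - 1*(-8)) - 8857) + 63 = ((13 + 8) - 8857) + 63 = (21 - 8857) + 63 = -8836 + 63 = -8773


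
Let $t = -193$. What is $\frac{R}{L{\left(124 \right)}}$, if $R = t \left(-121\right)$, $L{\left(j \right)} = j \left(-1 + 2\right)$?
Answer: $\frac{23353}{124} \approx 188.33$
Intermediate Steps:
$L{\left(j \right)} = j$ ($L{\left(j \right)} = j 1 = j$)
$R = 23353$ ($R = \left(-193\right) \left(-121\right) = 23353$)
$\frac{R}{L{\left(124 \right)}} = \frac{23353}{124}$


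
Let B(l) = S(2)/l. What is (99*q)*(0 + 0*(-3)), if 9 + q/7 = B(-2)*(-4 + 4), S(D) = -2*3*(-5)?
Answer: 0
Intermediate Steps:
S(D) = 30 (S(D) = -6*(-5) = 30)
B(l) = 30/l
q = -63 (q = -63 + 7*((30/(-2))*(-4 + 4)) = -63 + 7*((30*(-½))*0) = -63 + 7*(-15*0) = -63 + 7*0 = -63 + 0 = -63)
(99*q)*(0 + 0*(-3)) = (99*(-63))*(0 + 0*(-3)) = -6237*(0 + 0) = -6237*0 = 0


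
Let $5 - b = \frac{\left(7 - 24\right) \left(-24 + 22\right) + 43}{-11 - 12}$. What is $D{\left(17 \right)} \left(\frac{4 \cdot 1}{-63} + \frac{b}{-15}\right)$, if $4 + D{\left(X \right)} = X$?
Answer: $- \frac{58396}{7245} \approx -8.0602$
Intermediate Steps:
$D{\left(X \right)} = -4 + X$
$b = \frac{192}{23}$ ($b = 5 - \frac{\left(7 - 24\right) \left(-24 + 22\right) + 43}{-11 - 12} = 5 - \frac{\left(-17\right) \left(-2\right) + 43}{-23} = 5 - \left(34 + 43\right) \left(- \frac{1}{23}\right) = 5 - 77 \left(- \frac{1}{23}\right) = 5 - - \frac{77}{23} = 5 + \frac{77}{23} = \frac{192}{23} \approx 8.3478$)
$D{\left(17 \right)} \left(\frac{4 \cdot 1}{-63} + \frac{b}{-15}\right) = \left(-4 + 17\right) \left(\frac{4 \cdot 1}{-63} + \frac{192}{23 \left(-15\right)}\right) = 13 \left(4 \left(- \frac{1}{63}\right) + \frac{192}{23} \left(- \frac{1}{15}\right)\right) = 13 \left(- \frac{4}{63} - \frac{64}{115}\right) = 13 \left(- \frac{4492}{7245}\right) = - \frac{58396}{7245}$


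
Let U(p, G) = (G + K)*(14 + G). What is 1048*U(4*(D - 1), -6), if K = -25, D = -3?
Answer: -259904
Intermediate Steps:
U(p, G) = (-25 + G)*(14 + G) (U(p, G) = (G - 25)*(14 + G) = (-25 + G)*(14 + G))
1048*U(4*(D - 1), -6) = 1048*(-350 + (-6)**2 - 11*(-6)) = 1048*(-350 + 36 + 66) = 1048*(-248) = -259904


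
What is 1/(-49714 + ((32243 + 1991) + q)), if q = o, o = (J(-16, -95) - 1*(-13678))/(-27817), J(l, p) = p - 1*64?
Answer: -27817/430620679 ≈ -6.4597e-5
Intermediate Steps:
J(l, p) = -64 + p (J(l, p) = p - 64 = -64 + p)
o = -13519/27817 (o = ((-64 - 95) - 1*(-13678))/(-27817) = (-159 + 13678)*(-1/27817) = 13519*(-1/27817) = -13519/27817 ≈ -0.48600)
q = -13519/27817 ≈ -0.48600
1/(-49714 + ((32243 + 1991) + q)) = 1/(-49714 + ((32243 + 1991) - 13519/27817)) = 1/(-49714 + (34234 - 13519/27817)) = 1/(-49714 + 952273659/27817) = 1/(-430620679/27817) = -27817/430620679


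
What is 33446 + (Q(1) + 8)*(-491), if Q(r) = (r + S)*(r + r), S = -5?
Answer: 33446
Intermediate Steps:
Q(r) = 2*r*(-5 + r) (Q(r) = (r - 5)*(r + r) = (-5 + r)*(2*r) = 2*r*(-5 + r))
33446 + (Q(1) + 8)*(-491) = 33446 + (2*1*(-5 + 1) + 8)*(-491) = 33446 + (2*1*(-4) + 8)*(-491) = 33446 + (-8 + 8)*(-491) = 33446 + 0*(-491) = 33446 + 0 = 33446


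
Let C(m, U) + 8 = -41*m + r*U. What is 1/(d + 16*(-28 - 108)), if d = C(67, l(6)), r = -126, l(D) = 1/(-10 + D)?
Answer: -2/9799 ≈ -0.00020410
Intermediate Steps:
C(m, U) = -8 - 126*U - 41*m (C(m, U) = -8 + (-41*m - 126*U) = -8 + (-126*U - 41*m) = -8 - 126*U - 41*m)
d = -5447/2 (d = -8 - 126/(-10 + 6) - 41*67 = -8 - 126/(-4) - 2747 = -8 - 126*(-¼) - 2747 = -8 + 63/2 - 2747 = -5447/2 ≈ -2723.5)
1/(d + 16*(-28 - 108)) = 1/(-5447/2 + 16*(-28 - 108)) = 1/(-5447/2 + 16*(-136)) = 1/(-5447/2 - 2176) = 1/(-9799/2) = -2/9799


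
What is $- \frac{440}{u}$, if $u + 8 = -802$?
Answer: $\frac{44}{81} \approx 0.54321$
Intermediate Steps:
$u = -810$ ($u = -8 - 802 = -810$)
$- \frac{440}{u} = - \frac{440}{-810} = \left(-440\right) \left(- \frac{1}{810}\right) = \frac{44}{81}$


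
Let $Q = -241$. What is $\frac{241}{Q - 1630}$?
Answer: $- \frac{241}{1871} \approx -0.12881$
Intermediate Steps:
$\frac{241}{Q - 1630} = \frac{241}{-241 - 1630} = \frac{241}{-1871} = 241 \left(- \frac{1}{1871}\right) = - \frac{241}{1871}$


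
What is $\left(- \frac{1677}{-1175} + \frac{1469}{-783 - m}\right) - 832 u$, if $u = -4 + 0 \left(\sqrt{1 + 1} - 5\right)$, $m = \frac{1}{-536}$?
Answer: $\frac{1640922683699}{493132225} \approx 3327.6$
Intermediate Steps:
$m = - \frac{1}{536} \approx -0.0018657$
$u = -4$ ($u = -4 + 0 \left(\sqrt{2} - 5\right) = -4 + 0 \left(-5 + \sqrt{2}\right) = -4 + 0 = -4$)
$\left(- \frac{1677}{-1175} + \frac{1469}{-783 - m}\right) - 832 u = \left(- \frac{1677}{-1175} + \frac{1469}{-783 - - \frac{1}{536}}\right) - -3328 = \left(\left(-1677\right) \left(- \frac{1}{1175}\right) + \frac{1469}{-783 + \frac{1}{536}}\right) + 3328 = \left(\frac{1677}{1175} + \frac{1469}{- \frac{419687}{536}}\right) + 3328 = \left(\frac{1677}{1175} + 1469 \left(- \frac{536}{419687}\right)\right) + 3328 = \left(\frac{1677}{1175} - \frac{787384}{419687}\right) + 3328 = - \frac{221361101}{493132225} + 3328 = \frac{1640922683699}{493132225}$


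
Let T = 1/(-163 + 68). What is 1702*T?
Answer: -1702/95 ≈ -17.916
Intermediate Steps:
T = -1/95 (T = 1/(-95) = -1/95 ≈ -0.010526)
1702*T = 1702*(-1/95) = -1702/95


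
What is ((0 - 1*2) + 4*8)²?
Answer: 900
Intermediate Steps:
((0 - 1*2) + 4*8)² = ((0 - 2) + 32)² = (-2 + 32)² = 30² = 900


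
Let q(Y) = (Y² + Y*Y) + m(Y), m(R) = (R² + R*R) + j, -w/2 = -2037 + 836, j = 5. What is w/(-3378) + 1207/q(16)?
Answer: 267598/579327 ≈ 0.46191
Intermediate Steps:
w = 2402 (w = -2*(-2037 + 836) = -2*(-1201) = 2402)
m(R) = 5 + 2*R² (m(R) = (R² + R*R) + 5 = (R² + R²) + 5 = 2*R² + 5 = 5 + 2*R²)
q(Y) = 5 + 4*Y² (q(Y) = (Y² + Y*Y) + (5 + 2*Y²) = (Y² + Y²) + (5 + 2*Y²) = 2*Y² + (5 + 2*Y²) = 5 + 4*Y²)
w/(-3378) + 1207/q(16) = 2402/(-3378) + 1207/(5 + 4*16²) = 2402*(-1/3378) + 1207/(5 + 4*256) = -1201/1689 + 1207/(5 + 1024) = -1201/1689 + 1207/1029 = 267598/579327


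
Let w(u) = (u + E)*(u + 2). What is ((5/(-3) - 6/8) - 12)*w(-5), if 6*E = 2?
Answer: -1211/6 ≈ -201.83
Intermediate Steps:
E = ⅓ (E = (⅙)*2 = ⅓ ≈ 0.33333)
w(u) = (2 + u)*(⅓ + u) (w(u) = (u + ⅓)*(u + 2) = (⅓ + u)*(2 + u) = (2 + u)*(⅓ + u))
((5/(-3) - 6/8) - 12)*w(-5) = ((5/(-3) - 6/8) - 12)*(⅔ + (-5)² + (7/3)*(-5)) = ((5*(-⅓) - 6*⅛) - 12)*(⅔ + 25 - 35/3) = ((-5/3 - ¾) - 12)*14 = (-29/12 - 12)*14 = -173/12*14 = -1211/6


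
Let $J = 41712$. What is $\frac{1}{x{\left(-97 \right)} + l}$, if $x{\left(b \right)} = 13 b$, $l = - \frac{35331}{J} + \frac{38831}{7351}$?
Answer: $- \frac{102208304}{128431337847} \approx -0.00079582$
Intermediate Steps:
$l = \frac{453333497}{102208304}$ ($l = - \frac{35331}{41712} + \frac{38831}{7351} = \left(-35331\right) \frac{1}{41712} + 38831 \cdot \frac{1}{7351} = - \frac{11777}{13904} + \frac{38831}{7351} = \frac{453333497}{102208304} \approx 4.4354$)
$\frac{1}{x{\left(-97 \right)} + l} = \frac{1}{13 \left(-97\right) + \frac{453333497}{102208304}} = \frac{1}{-1261 + \frac{453333497}{102208304}} = \frac{1}{- \frac{128431337847}{102208304}} = - \frac{102208304}{128431337847}$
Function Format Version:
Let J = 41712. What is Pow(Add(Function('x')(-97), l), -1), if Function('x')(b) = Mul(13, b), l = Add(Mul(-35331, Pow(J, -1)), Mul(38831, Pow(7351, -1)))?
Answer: Rational(-102208304, 128431337847) ≈ -0.00079582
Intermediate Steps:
l = Rational(453333497, 102208304) (l = Add(Mul(-35331, Pow(41712, -1)), Mul(38831, Pow(7351, -1))) = Add(Mul(-35331, Rational(1, 41712)), Mul(38831, Rational(1, 7351))) = Add(Rational(-11777, 13904), Rational(38831, 7351)) = Rational(453333497, 102208304) ≈ 4.4354)
Pow(Add(Function('x')(-97), l), -1) = Pow(Add(Mul(13, -97), Rational(453333497, 102208304)), -1) = Pow(Add(-1261, Rational(453333497, 102208304)), -1) = Pow(Rational(-128431337847, 102208304), -1) = Rational(-102208304, 128431337847)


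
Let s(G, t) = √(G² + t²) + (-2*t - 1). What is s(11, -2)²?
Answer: 134 + 30*√5 ≈ 201.08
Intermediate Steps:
s(G, t) = -1 + √(G² + t²) - 2*t (s(G, t) = √(G² + t²) + (-1 - 2*t) = -1 + √(G² + t²) - 2*t)
s(11, -2)² = (-1 + √(11² + (-2)²) - 2*(-2))² = (-1 + √(121 + 4) + 4)² = (-1 + √125 + 4)² = (-1 + 5*√5 + 4)² = (3 + 5*√5)²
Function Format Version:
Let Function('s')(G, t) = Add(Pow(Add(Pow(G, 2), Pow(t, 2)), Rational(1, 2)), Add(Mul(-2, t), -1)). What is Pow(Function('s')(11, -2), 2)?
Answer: Add(134, Mul(30, Pow(5, Rational(1, 2)))) ≈ 201.08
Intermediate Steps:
Function('s')(G, t) = Add(-1, Pow(Add(Pow(G, 2), Pow(t, 2)), Rational(1, 2)), Mul(-2, t)) (Function('s')(G, t) = Add(Pow(Add(Pow(G, 2), Pow(t, 2)), Rational(1, 2)), Add(-1, Mul(-2, t))) = Add(-1, Pow(Add(Pow(G, 2), Pow(t, 2)), Rational(1, 2)), Mul(-2, t)))
Pow(Function('s')(11, -2), 2) = Pow(Add(-1, Pow(Add(Pow(11, 2), Pow(-2, 2)), Rational(1, 2)), Mul(-2, -2)), 2) = Pow(Add(-1, Pow(Add(121, 4), Rational(1, 2)), 4), 2) = Pow(Add(-1, Pow(125, Rational(1, 2)), 4), 2) = Pow(Add(-1, Mul(5, Pow(5, Rational(1, 2))), 4), 2) = Pow(Add(3, Mul(5, Pow(5, Rational(1, 2)))), 2)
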